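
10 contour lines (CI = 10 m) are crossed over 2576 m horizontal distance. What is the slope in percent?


elevation change = 10 * 10 = 100 m
slope = 100 / 2576 * 100 = 3.9%

3.9%


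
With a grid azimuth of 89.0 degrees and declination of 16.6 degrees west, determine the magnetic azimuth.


magnetic azimuth = grid azimuth - declination (east +ve)
mag_az = 89.0 - -16.6 = 105.6 degrees

105.6 degrees


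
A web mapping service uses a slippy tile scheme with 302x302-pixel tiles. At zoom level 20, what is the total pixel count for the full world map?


tiles per axis = 2^20 = 1048576
total tiles = 1048576^2 = 1099511627776
pixels per axis = 1048576 * 302 = 316669952
total pixels = 316669952^2 = 100279858499682304

100279858499682304 pixels


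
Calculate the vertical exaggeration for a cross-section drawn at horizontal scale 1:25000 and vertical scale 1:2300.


VE = horizontal_scale / vertical_scale = 25000 / 2300 ≈ 10.9

10.9x


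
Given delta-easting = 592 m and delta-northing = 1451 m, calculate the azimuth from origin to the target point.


az = atan2(592, 1451) = 22.2 deg
adjusted to 0-360: 22.2 degrees

22.2 degrees


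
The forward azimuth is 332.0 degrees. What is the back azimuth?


back azimuth = (332.0 + 180) mod 360 = 152.0 degrees

152.0 degrees


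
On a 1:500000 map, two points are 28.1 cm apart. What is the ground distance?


ground = 28.1 cm * 500000 / 100 = 140500.0 m = 140.5 km

140.5 km


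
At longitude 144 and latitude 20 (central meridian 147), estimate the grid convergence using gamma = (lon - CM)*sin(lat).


gamma = (144 - 147) * sin(20) = -3 * 0.34202 = -1.026 degrees

-1.026 degrees


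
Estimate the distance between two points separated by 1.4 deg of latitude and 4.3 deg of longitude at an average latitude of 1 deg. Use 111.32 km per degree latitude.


dlat_km = 1.4 * 111.32 = 155.848
dlon_km = 4.3 * 111.32 * cos(1) ≈ 478.603
dist = sqrt(155.848^2 + 478.603^2) ≈ 503.3 km

503.3 km


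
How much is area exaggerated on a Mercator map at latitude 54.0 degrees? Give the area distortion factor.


area_distortion = 1/cos^2(54.0) = 2.894

2.894


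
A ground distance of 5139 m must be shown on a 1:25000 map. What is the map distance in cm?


map_cm = 5139 * 100 / 25000 = 20.556 cm ≈ 20.56 cm

20.56 cm


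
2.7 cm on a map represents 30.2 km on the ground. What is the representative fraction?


ground = 30.2 km = 3020000 cm; RF denominator = ground / map = 3020000 / 2.7 ≈ 1118519; RF = 1:1118519

1:1118519


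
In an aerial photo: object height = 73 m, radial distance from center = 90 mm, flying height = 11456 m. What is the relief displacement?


d = h * r / H = 73 * 90 / 11456 = 0.57 mm

0.57 mm


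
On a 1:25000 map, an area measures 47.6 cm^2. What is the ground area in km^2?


ground_area = 47.6 * (25000/100)^2 = 2975000.0 m^2 = 2.975 km^2

2.975 km^2


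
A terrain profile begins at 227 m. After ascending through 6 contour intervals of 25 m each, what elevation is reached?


elevation = 227 + 6 * 25 = 377 m

377 m


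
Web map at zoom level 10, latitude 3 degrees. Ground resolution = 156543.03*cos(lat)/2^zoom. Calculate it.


res = 156543.03 * cos(3) / 2^10 = 156543.03 * 0.99862953 / 1024 = 152.66 m/pixel

152.66 m/pixel


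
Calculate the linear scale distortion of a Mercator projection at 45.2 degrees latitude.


SF = 1 / cos(45.2) = 1 / 0.704634 = 1.419

1.419


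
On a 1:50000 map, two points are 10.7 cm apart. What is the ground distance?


ground = 10.7 cm * 50000 / 100 = 5350.0 m = 5.35 km

5.35 km


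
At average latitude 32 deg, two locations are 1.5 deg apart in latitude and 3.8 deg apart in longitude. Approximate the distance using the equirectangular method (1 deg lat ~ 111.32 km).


dlat_km = 1.5 * 111.32 = 166.98
dlon_km = 3.8 * 111.32 * cos(32) ≈ 358.738
dist = sqrt(166.98^2 + 358.738^2) ≈ 395.7 km

395.7 km


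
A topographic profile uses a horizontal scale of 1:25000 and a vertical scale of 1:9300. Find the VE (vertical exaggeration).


VE = horizontal_scale / vertical_scale = 25000 / 9300 ≈ 2.7

2.7x


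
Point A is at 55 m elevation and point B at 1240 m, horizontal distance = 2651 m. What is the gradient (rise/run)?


gradient = (1240 - 55) / 2651 = 1185 / 2651 = 0.447

0.447


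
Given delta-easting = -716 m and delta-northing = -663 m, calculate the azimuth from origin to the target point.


az = atan2(-716, -663) = -132.8 deg
adjusted to 0-360: 227.2 degrees

227.2 degrees


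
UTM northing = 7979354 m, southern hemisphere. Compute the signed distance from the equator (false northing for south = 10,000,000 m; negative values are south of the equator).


For southern: actual = 7979354 - 10000000 = -2020646 m

-2020646 m


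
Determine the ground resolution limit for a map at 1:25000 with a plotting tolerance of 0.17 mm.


ground = 0.17 mm * 25000 / 1000 = 4.25 m

4.25 m


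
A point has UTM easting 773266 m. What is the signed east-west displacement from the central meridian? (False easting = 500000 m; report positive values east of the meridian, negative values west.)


displacement = 773266 - 500000 = 273266 m

273266 m


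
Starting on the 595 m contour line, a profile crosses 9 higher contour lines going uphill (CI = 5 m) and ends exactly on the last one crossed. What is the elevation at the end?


elevation = 595 + 9 * 5 = 640 m

640 m


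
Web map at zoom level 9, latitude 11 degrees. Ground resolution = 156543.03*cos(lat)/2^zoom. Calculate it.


res = 156543.03 * cos(11) / 2^9 = 156543.03 * 0.98162718 / 512 = 300.13 m/pixel

300.13 m/pixel


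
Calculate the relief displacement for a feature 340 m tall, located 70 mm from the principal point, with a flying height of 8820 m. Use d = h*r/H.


d = h * r / H = 340 * 70 / 8820 = 2.7 mm

2.7 mm


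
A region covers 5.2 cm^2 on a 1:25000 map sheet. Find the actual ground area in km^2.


ground_area = 5.2 * (25000/100)^2 = 325000.0 m^2 = 0.325 km^2

0.325 km^2


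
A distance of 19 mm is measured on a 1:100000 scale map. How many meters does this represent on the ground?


ground = 19 mm * 100000 / 1000 = 1900.0 m

1900.0 m


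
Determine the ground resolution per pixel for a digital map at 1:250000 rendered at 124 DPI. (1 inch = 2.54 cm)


pixel_cm = 2.54 / 124 ≈ 0.020484 cm
ground = pixel_cm * 250000 / 100 = 2.54 * 250000 / (124 * 100) = 635000 / 12400 ≈ 51.21 m

51.21 m


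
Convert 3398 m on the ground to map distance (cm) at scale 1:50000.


map_cm = 3398 * 100 / 50000 = 6.796 cm ≈ 6.8 cm

6.8 cm


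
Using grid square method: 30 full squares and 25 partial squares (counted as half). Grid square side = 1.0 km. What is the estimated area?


effective squares = 30 + 25 * 0.5 = 42.5
area = 42.5 * 1.0 = 42.5 km^2

42.5 km^2


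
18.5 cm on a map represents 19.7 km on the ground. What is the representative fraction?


ground = 19.7 km = 1970000 cm; RF denominator = ground / map = 1970000 / 18.5 ≈ 106486; RF = 1:106486

1:106486


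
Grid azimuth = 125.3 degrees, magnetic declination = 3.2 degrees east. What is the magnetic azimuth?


magnetic azimuth = grid azimuth - declination (east +ve)
mag_az = 125.3 - 3.2 = 122.1 degrees

122.1 degrees


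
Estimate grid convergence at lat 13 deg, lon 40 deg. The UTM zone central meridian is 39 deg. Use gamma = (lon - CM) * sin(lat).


gamma = (40 - 39) * sin(13) = 1 * 0.224951 = 0.225 degrees

0.225 degrees


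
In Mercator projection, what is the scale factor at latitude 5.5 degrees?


SF = 1 / cos(5.5) = 1 / 0.995396 = 1.005

1.005


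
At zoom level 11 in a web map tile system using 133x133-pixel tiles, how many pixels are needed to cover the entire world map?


tiles per axis = 2^11 = 2048
total tiles = 2048^2 = 4194304
pixels per axis = 2048 * 133 = 272384
total pixels = 272384^2 = 74193043456

74193043456 pixels


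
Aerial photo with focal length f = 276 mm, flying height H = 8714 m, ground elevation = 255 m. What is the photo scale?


scale = f / (H - h) = 276 mm / 8459 m = 276 / 8459000 = 1:30649

1:30649


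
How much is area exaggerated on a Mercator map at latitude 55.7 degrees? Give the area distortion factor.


area_distortion = 1/cos^2(55.7) = 3.149

3.149


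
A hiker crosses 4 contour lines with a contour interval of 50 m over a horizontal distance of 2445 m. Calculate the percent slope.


elevation change = 4 * 50 = 200 m
slope = 200 / 2445 * 100 = 8.2%

8.2%


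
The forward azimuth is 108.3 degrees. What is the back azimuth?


back azimuth = (108.3 + 180) mod 360 = 288.3 degrees

288.3 degrees


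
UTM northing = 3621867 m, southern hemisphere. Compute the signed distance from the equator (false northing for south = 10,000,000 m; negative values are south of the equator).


For southern: actual = 3621867 - 10000000 = -6378133 m

-6378133 m


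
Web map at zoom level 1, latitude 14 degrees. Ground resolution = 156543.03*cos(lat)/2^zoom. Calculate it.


res = 156543.03 * cos(14) / 2^1 = 156543.03 * 0.97029573 / 2 = 75946.52 m/pixel

75946.52 m/pixel


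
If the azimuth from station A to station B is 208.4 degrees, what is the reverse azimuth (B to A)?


back azimuth = (208.4 + 180) mod 360 = 28.4 degrees

28.4 degrees


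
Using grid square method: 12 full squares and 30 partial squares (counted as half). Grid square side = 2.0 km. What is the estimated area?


effective squares = 12 + 30 * 0.5 = 27.0
area = 27.0 * 4.0 = 108.0 km^2

108.0 km^2


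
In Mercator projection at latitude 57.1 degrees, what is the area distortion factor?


area_distortion = 1/cos^2(57.1) = 3.389

3.389


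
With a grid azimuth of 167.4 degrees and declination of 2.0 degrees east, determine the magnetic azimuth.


magnetic azimuth = grid azimuth - declination (east +ve)
mag_az = 167.4 - 2.0 = 165.4 degrees

165.4 degrees


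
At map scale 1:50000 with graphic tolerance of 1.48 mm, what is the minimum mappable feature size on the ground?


ground = 1.48 mm * 50000 / 1000 = 74.0 m

74.0 m


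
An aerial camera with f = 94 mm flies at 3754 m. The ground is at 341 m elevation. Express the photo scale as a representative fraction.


scale = f / (H - h) = 94 mm / 3413 m = 94 / 3413000 = 1:36309

1:36309


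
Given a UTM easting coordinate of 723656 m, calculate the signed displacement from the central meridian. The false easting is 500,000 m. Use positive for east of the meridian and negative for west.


displacement = 723656 - 500000 = 223656 m

223656 m


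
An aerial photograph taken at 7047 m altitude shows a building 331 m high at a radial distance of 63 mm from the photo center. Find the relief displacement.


d = h * r / H = 331 * 63 / 7047 = 2.96 mm

2.96 mm


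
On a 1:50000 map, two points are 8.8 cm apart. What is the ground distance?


ground = 8.8 cm * 50000 / 100 = 4400.0 m = 4.4 km

4.4 km


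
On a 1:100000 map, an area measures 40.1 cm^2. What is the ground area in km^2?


ground_area = 40.1 * (100000/100)^2 = 40100000.0 m^2 = 40.1 km^2

40.1 km^2


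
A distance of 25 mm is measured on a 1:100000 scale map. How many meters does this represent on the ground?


ground = 25 mm * 100000 / 1000 = 2500.0 m

2500.0 m


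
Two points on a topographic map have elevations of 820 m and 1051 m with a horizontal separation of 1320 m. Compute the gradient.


gradient = (1051 - 820) / 1320 = 231 / 1320 = 0.175

0.175


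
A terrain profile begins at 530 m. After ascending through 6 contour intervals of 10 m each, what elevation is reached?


elevation = 530 + 6 * 10 = 590 m

590 m


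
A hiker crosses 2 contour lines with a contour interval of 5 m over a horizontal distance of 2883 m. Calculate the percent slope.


elevation change = 2 * 5 = 10 m
slope = 10 / 2883 * 100 = 0.3%

0.3%


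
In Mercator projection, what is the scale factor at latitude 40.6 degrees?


SF = 1 / cos(40.6) = 1 / 0.759271 = 1.317

1.317


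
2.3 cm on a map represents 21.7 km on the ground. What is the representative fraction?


ground = 21.7 km = 2170000 cm; RF denominator = ground / map = 2170000 / 2.3 ≈ 943478; RF = 1:943478

1:943478


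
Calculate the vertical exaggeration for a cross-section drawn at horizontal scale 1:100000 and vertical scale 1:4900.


VE = horizontal_scale / vertical_scale = 100000 / 4900 ≈ 20.4

20.4x


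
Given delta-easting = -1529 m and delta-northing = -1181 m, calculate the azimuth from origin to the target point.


az = atan2(-1529, -1181) = -127.7 deg
adjusted to 0-360: 232.3 degrees

232.3 degrees


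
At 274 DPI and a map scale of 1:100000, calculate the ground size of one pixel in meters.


pixel_cm = 2.54 / 274 ≈ 0.00927 cm
ground = pixel_cm * 100000 / 100 = 2.54 * 100000 / (274 * 100) = 254000 / 27400 ≈ 9.27 m

9.27 m


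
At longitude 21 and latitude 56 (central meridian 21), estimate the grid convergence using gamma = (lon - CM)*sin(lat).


gamma = (21 - 21) * sin(56) = 0 * 0.829038 = 0.0 degrees

0.0 degrees


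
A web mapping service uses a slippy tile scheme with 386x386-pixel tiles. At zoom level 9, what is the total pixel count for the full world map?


tiles per axis = 2^9 = 512
total tiles = 512^2 = 262144
pixels per axis = 512 * 386 = 197632
total pixels = 197632^2 = 39058407424

39058407424 pixels


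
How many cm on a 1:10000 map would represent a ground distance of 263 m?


map_cm = 263 * 100 / 10000 = 2.63 cm

2.63 cm


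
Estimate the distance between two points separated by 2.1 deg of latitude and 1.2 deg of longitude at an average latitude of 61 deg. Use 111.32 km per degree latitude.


dlat_km = 2.1 * 111.32 = 233.772
dlon_km = 1.2 * 111.32 * cos(61) ≈ 64.763
dist = sqrt(233.772^2 + 64.763^2) ≈ 242.6 km

242.6 km


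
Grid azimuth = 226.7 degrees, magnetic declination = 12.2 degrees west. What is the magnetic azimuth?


magnetic azimuth = grid azimuth - declination (east +ve)
mag_az = 226.7 - -12.2 = 238.9 degrees

238.9 degrees


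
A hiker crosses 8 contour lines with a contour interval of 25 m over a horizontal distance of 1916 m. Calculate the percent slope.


elevation change = 8 * 25 = 200 m
slope = 200 / 1916 * 100 = 10.4%

10.4%


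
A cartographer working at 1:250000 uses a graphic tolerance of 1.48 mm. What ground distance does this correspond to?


ground = 1.48 mm * 250000 / 1000 = 370.0 m

370.0 m


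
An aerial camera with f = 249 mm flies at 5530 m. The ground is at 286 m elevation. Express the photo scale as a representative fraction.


scale = f / (H - h) = 249 mm / 5244 m = 249 / 5244000 = 1:21060

1:21060


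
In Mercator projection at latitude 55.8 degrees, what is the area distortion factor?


area_distortion = 1/cos^2(55.8) = 3.165

3.165


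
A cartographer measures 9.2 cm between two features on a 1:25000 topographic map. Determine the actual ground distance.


ground = 9.2 cm * 25000 / 100 = 2300.0 m = 2.3 km

2.3 km


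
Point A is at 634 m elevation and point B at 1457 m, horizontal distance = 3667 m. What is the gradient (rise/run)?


gradient = (1457 - 634) / 3667 = 823 / 3667 = 0.2244

0.2244


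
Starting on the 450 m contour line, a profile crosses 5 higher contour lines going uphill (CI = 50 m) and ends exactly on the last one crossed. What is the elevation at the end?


elevation = 450 + 5 * 50 = 700 m

700 m


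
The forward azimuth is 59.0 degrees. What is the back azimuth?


back azimuth = (59.0 + 180) mod 360 = 239.0 degrees

239.0 degrees


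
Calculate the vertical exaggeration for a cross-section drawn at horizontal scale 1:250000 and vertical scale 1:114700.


VE = horizontal_scale / vertical_scale = 250000 / 114700 ≈ 2.2

2.2x


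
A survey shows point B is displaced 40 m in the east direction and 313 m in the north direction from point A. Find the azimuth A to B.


az = atan2(40, 313) = 7.3 deg
adjusted to 0-360: 7.3 degrees

7.3 degrees


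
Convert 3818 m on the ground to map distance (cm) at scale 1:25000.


map_cm = 3818 * 100 / 25000 = 15.272 cm ≈ 15.27 cm

15.27 cm


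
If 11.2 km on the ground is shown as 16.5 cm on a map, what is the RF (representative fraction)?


ground = 11.2 km = 1120000 cm; RF denominator = ground / map = 1120000 / 16.5 ≈ 67879; RF = 1:67879

1:67879


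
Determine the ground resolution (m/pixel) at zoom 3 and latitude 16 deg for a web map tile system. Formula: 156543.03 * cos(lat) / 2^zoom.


res = 156543.03 * cos(16) / 2^3 = 156543.03 * 0.9612617 / 8 = 18809.85 m/pixel

18809.85 m/pixel


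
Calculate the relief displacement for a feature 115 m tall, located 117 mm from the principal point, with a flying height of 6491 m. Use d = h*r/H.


d = h * r / H = 115 * 117 / 6491 = 2.07 mm

2.07 mm


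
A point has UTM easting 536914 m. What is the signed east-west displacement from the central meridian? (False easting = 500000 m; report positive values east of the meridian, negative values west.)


displacement = 536914 - 500000 = 36914 m

36914 m


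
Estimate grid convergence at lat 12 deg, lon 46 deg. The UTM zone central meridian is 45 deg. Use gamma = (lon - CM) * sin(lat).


gamma = (46 - 45) * sin(12) = 1 * 0.207912 = 0.208 degrees

0.208 degrees


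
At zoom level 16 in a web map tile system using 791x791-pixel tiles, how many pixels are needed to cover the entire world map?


tiles per axis = 2^16 = 65536
total tiles = 65536^2 = 4294967296
pixels per axis = 65536 * 791 = 51838976
total pixels = 51838976^2 = 2687279432728576

2687279432728576 pixels


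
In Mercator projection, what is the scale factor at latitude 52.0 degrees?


SF = 1 / cos(52.0) = 1 / 0.615661 = 1.624

1.624


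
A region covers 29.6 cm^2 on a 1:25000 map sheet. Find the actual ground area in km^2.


ground_area = 29.6 * (25000/100)^2 = 1850000.0 m^2 = 1.85 km^2

1.85 km^2


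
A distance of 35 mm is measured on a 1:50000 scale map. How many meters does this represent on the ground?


ground = 35 mm * 50000 / 1000 = 1750.0 m

1750.0 m


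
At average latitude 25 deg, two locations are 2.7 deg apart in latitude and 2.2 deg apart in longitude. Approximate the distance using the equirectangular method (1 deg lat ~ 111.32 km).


dlat_km = 2.7 * 111.32 = 300.564
dlon_km = 2.2 * 111.32 * cos(25) ≈ 221.958
dist = sqrt(300.564^2 + 221.958^2) ≈ 373.6 km

373.6 km


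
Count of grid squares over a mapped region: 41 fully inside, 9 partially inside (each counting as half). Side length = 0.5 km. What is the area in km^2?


effective squares = 41 + 9 * 0.5 = 45.5
area = 45.5 * 0.25 = 11.375 km^2

11.375 km^2


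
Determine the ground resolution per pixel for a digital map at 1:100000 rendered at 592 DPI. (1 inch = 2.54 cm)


pixel_cm = 2.54 / 592 ≈ 0.004291 cm
ground = pixel_cm * 100000 / 100 = 2.54 * 100000 / (592 * 100) = 254000 / 59200 ≈ 4.29 m

4.29 m


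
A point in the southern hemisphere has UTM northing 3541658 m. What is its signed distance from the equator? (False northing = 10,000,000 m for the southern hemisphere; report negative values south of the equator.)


For southern: actual = 3541658 - 10000000 = -6458342 m

-6458342 m


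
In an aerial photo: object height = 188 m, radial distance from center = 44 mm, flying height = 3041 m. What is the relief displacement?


d = h * r / H = 188 * 44 / 3041 = 2.72 mm

2.72 mm


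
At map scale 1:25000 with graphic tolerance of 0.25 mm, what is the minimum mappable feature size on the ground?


ground = 0.25 mm * 25000 / 1000 = 6.25 m

6.25 m


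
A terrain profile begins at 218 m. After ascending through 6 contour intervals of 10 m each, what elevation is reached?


elevation = 218 + 6 * 10 = 278 m

278 m


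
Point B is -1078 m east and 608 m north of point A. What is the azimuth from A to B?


az = atan2(-1078, 608) = -60.6 deg
adjusted to 0-360: 299.4 degrees

299.4 degrees


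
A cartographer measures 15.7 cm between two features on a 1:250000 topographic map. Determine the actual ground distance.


ground = 15.7 cm * 250000 / 100 = 39250.0 m = 39.25 km

39.25 km


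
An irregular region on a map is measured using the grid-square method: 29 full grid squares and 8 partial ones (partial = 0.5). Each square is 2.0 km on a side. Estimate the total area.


effective squares = 29 + 8 * 0.5 = 33.0
area = 33.0 * 4.0 = 132.0 km^2

132.0 km^2


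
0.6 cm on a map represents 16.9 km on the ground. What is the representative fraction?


ground = 16.9 km = 1690000 cm; RF denominator = ground / map = 1690000 / 0.6 ≈ 2816667; RF = 1:2816667

1:2816667


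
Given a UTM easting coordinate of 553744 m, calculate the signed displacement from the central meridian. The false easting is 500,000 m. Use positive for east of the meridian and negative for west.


displacement = 553744 - 500000 = 53744 m

53744 m


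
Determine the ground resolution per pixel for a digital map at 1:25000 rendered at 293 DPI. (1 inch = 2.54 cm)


pixel_cm = 2.54 / 293 ≈ 0.008669 cm
ground = pixel_cm * 25000 / 100 = 2.54 * 25000 / (293 * 100) = 63500 / 29300 ≈ 2.17 m

2.17 m


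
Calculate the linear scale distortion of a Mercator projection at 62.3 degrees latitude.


SF = 1 / cos(62.3) = 1 / 0.464842 = 2.151

2.151


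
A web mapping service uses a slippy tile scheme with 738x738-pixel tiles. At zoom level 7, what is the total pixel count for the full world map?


tiles per axis = 2^7 = 128
total tiles = 128^2 = 16384
pixels per axis = 128 * 738 = 94464
total pixels = 94464^2 = 8923447296

8923447296 pixels


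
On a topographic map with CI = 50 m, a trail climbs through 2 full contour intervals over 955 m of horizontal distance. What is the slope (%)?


elevation change = 2 * 50 = 100 m
slope = 100 / 955 * 100 = 10.5%

10.5%


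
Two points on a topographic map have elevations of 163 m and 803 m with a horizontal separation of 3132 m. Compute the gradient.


gradient = (803 - 163) / 3132 = 640 / 3132 = 0.2043

0.2043


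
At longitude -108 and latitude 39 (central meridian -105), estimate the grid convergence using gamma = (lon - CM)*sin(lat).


gamma = (-108 - -105) * sin(39) = -3 * 0.62932 = -1.888 degrees

-1.888 degrees


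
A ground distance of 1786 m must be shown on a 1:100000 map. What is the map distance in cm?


map_cm = 1786 * 100 / 100000 = 1.786 cm ≈ 1.79 cm

1.79 cm


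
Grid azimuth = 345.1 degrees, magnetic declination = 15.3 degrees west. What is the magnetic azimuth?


magnetic azimuth = grid azimuth - declination (east +ve)
mag_az = 345.1 - -15.3 = 0.4 degrees

0.4 degrees


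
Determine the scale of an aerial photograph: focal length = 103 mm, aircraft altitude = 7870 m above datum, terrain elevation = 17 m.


scale = f / (H - h) = 103 mm / 7853 m = 103 / 7853000 = 1:76243

1:76243


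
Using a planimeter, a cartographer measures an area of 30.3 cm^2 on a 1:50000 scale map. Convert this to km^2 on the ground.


ground_area = 30.3 * (50000/100)^2 = 7575000.0 m^2 = 7.575 km^2

7.575 km^2


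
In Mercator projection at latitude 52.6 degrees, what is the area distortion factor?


area_distortion = 1/cos^2(52.6) = 2.711

2.711


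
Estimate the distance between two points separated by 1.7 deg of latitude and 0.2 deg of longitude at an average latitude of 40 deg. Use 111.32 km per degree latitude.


dlat_km = 1.7 * 111.32 = 189.244
dlon_km = 0.2 * 111.32 * cos(40) ≈ 17.055
dist = sqrt(189.244^2 + 17.055^2) ≈ 190.0 km

190.0 km


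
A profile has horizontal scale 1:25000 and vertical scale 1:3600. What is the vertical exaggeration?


VE = horizontal_scale / vertical_scale = 25000 / 3600 ≈ 6.9

6.9x


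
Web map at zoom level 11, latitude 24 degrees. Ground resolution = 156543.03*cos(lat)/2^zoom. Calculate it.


res = 156543.03 * cos(24) / 2^11 = 156543.03 * 0.91354546 / 2048 = 69.83 m/pixel

69.83 m/pixel


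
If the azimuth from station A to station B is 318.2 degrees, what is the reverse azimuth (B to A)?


back azimuth = (318.2 + 180) mod 360 = 138.2 degrees

138.2 degrees


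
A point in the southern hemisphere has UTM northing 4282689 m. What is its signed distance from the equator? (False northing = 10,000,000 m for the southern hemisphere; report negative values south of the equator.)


For southern: actual = 4282689 - 10000000 = -5717311 m

-5717311 m


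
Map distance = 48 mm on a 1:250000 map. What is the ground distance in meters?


ground = 48 mm * 250000 / 1000 = 12000.0 m

12000.0 m


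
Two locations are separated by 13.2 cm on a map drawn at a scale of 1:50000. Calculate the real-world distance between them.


ground = 13.2 cm * 50000 / 100 = 6600.0 m = 6.6 km

6.6 km


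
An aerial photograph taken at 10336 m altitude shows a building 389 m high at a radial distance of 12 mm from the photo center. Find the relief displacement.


d = h * r / H = 389 * 12 / 10336 = 0.45 mm

0.45 mm


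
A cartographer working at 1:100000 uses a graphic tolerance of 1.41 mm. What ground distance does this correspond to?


ground = 1.41 mm * 100000 / 1000 = 141.0 m

141.0 m


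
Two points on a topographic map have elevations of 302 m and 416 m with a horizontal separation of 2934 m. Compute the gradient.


gradient = (416 - 302) / 2934 = 114 / 2934 = 0.0389

0.0389


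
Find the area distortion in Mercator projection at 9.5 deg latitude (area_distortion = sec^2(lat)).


area_distortion = 1/cos^2(9.5) = 1.028

1.028


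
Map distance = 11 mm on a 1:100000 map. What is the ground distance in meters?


ground = 11 mm * 100000 / 1000 = 1100.0 m

1100.0 m


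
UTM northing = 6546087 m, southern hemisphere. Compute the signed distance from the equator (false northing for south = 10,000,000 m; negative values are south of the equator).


For southern: actual = 6546087 - 10000000 = -3453913 m

-3453913 m


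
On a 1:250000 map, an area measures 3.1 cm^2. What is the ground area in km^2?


ground_area = 3.1 * (250000/100)^2 = 19375000.0 m^2 = 19.375 km^2

19.375 km^2


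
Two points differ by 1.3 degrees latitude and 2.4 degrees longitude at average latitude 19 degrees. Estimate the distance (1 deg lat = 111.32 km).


dlat_km = 1.3 * 111.32 = 144.716
dlon_km = 2.4 * 111.32 * cos(19) ≈ 252.612
dist = sqrt(144.716^2 + 252.612^2) ≈ 291.1 km

291.1 km


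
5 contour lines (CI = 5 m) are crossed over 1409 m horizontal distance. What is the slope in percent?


elevation change = 5 * 5 = 25 m
slope = 25 / 1409 * 100 = 1.8%

1.8%


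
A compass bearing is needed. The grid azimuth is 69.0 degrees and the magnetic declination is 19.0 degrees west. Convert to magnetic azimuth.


magnetic azimuth = grid azimuth - declination (east +ve)
mag_az = 69.0 - -19.0 = 88.0 degrees

88.0 degrees


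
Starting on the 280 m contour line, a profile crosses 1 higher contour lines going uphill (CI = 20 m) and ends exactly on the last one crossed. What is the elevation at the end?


elevation = 280 + 1 * 20 = 300 m

300 m


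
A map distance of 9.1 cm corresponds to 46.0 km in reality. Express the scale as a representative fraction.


ground = 46.0 km = 4600000 cm; RF denominator = ground / map = 4600000 / 9.1 ≈ 505495; RF = 1:505495

1:505495


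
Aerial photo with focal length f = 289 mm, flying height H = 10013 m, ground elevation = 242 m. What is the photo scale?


scale = f / (H - h) = 289 mm / 9771 m = 289 / 9771000 = 1:33810

1:33810


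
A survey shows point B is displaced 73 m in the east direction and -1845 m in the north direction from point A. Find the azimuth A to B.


az = atan2(73, -1845) = 177.7 deg
adjusted to 0-360: 177.7 degrees

177.7 degrees


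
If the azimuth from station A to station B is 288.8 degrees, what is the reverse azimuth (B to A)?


back azimuth = (288.8 + 180) mod 360 = 108.8 degrees

108.8 degrees


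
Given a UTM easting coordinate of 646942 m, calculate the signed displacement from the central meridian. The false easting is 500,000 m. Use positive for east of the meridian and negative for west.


displacement = 646942 - 500000 = 146942 m

146942 m


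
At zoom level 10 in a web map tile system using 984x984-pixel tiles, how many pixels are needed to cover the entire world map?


tiles per axis = 2^10 = 1024
total tiles = 1024^2 = 1048576
pixels per axis = 1024 * 984 = 1007616
total pixels = 1007616^2 = 1015290003456

1015290003456 pixels


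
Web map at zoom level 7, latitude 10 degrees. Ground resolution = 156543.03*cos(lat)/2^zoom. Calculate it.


res = 156543.03 * cos(10) / 2^7 = 156543.03 * 0.98480775 / 128 = 1204.41 m/pixel

1204.41 m/pixel


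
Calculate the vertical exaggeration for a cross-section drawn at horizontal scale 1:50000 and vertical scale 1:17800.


VE = horizontal_scale / vertical_scale = 50000 / 17800 ≈ 2.8

2.8x


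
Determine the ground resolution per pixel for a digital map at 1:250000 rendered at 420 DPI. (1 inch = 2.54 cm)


pixel_cm = 2.54 / 420 ≈ 0.006048 cm
ground = pixel_cm * 250000 / 100 = 2.54 * 250000 / (420 * 100) = 635000 / 42000 ≈ 15.12 m

15.12 m


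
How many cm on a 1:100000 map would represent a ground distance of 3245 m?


map_cm = 3245 * 100 / 100000 = 3.245 cm ≈ 3.25 cm

3.25 cm


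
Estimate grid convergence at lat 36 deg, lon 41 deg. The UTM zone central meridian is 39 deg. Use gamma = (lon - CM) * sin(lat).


gamma = (41 - 39) * sin(36) = 2 * 0.587785 = 1.176 degrees

1.176 degrees


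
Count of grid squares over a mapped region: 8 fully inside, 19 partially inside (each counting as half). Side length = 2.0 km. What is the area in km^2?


effective squares = 8 + 19 * 0.5 = 17.5
area = 17.5 * 4.0 = 70.0 km^2

70.0 km^2


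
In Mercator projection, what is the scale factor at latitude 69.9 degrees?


SF = 1 / cos(69.9) = 1 / 0.34366 = 2.91

2.91


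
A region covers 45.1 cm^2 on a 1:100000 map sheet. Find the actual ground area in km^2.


ground_area = 45.1 * (100000/100)^2 = 45100000.0 m^2 = 45.1 km^2

45.1 km^2


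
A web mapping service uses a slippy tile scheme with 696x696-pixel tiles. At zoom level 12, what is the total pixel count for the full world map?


tiles per axis = 2^12 = 4096
total tiles = 4096^2 = 16777216
pixels per axis = 4096 * 696 = 2850816
total pixels = 2850816^2 = 8127151865856

8127151865856 pixels


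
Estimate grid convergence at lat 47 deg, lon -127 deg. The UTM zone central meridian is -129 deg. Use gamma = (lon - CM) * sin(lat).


gamma = (-127 - -129) * sin(47) = 2 * 0.731354 = 1.463 degrees

1.463 degrees


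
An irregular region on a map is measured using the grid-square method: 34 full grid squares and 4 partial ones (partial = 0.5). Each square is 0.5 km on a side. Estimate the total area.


effective squares = 34 + 4 * 0.5 = 36.0
area = 36.0 * 0.25 = 9.0 km^2

9.0 km^2


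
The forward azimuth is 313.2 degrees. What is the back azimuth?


back azimuth = (313.2 + 180) mod 360 = 133.2 degrees

133.2 degrees


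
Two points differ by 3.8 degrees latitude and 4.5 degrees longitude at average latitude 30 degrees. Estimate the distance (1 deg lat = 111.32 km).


dlat_km = 3.8 * 111.32 = 423.016
dlon_km = 4.5 * 111.32 * cos(30) ≈ 433.827
dist = sqrt(423.016^2 + 433.827^2) ≈ 605.9 km

605.9 km


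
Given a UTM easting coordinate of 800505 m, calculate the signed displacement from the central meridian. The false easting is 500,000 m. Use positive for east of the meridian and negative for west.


displacement = 800505 - 500000 = 300505 m

300505 m


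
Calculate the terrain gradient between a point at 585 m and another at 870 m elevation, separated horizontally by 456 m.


gradient = (870 - 585) / 456 = 285 / 456 = 0.625

0.625


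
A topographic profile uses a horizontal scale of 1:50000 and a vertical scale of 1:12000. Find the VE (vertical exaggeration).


VE = horizontal_scale / vertical_scale = 50000 / 12000 ≈ 4.2

4.2x


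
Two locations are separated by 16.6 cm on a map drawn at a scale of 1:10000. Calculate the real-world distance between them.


ground = 16.6 cm * 10000 / 100 = 1660.0 m = 1.66 km

1.66 km


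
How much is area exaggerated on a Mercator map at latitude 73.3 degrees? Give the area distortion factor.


area_distortion = 1/cos^2(73.3) = 12.11

12.11


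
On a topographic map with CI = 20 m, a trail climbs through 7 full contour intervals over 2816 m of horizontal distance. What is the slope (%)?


elevation change = 7 * 20 = 140 m
slope = 140 / 2816 * 100 = 5.0%

5.0%


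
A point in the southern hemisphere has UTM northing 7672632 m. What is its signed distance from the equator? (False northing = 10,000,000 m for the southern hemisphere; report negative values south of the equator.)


For southern: actual = 7672632 - 10000000 = -2327368 m

-2327368 m


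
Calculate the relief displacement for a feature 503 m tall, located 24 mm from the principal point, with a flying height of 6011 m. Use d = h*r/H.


d = h * r / H = 503 * 24 / 6011 = 2.01 mm

2.01 mm


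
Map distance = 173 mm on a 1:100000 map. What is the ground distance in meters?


ground = 173 mm * 100000 / 1000 = 17300.0 m

17300.0 m


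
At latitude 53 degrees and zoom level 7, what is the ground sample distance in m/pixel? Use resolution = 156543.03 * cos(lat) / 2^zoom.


res = 156543.03 * cos(53) / 2^7 = 156543.03 * 0.60181502 / 128 = 736.02 m/pixel

736.02 m/pixel


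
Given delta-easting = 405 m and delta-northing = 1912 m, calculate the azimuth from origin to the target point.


az = atan2(405, 1912) = 12.0 deg
adjusted to 0-360: 12.0 degrees

12.0 degrees


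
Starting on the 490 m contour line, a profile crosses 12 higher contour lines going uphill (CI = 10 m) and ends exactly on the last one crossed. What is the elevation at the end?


elevation = 490 + 12 * 10 = 610 m

610 m


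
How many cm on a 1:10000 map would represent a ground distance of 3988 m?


map_cm = 3988 * 100 / 10000 = 39.88 cm

39.88 cm


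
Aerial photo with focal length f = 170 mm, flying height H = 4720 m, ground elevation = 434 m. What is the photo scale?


scale = f / (H - h) = 170 mm / 4286 m = 170 / 4286000 = 1:25212

1:25212


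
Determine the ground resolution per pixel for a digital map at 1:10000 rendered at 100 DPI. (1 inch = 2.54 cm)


pixel_cm = 2.54 / 100 = 0.0254 cm
ground = pixel_cm * 10000 / 100 = 2.54 * 10000 / (100 * 100) = 25400 / 10000 = 2.54 m

2.54 m


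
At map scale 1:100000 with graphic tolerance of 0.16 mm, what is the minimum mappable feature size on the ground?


ground = 0.16 mm * 100000 / 1000 = 16.0 m

16.0 m


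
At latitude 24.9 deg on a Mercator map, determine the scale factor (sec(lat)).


SF = 1 / cos(24.9) = 1 / 0.907044 = 1.102

1.102


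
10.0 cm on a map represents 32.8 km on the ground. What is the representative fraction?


ground = 32.8 km = 3280000 cm; RF denominator = ground / map = 3280000 / 10.0 = 328000; RF = 1:328000

1:328000


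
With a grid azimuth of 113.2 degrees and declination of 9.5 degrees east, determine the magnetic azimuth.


magnetic azimuth = grid azimuth - declination (east +ve)
mag_az = 113.2 - 9.5 = 103.7 degrees

103.7 degrees


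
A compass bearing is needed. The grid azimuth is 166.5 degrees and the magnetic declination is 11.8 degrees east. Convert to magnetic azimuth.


magnetic azimuth = grid azimuth - declination (east +ve)
mag_az = 166.5 - 11.8 = 154.7 degrees

154.7 degrees


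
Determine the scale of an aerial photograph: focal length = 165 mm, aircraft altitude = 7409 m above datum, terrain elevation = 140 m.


scale = f / (H - h) = 165 mm / 7269 m = 165 / 7269000 = 1:44055

1:44055


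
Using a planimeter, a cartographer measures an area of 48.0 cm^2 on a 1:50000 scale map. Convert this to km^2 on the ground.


ground_area = 48.0 * (50000/100)^2 = 12000000.0 m^2 = 12.0 km^2

12.0 km^2


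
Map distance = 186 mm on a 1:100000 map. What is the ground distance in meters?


ground = 186 mm * 100000 / 1000 = 18600.0 m

18600.0 m


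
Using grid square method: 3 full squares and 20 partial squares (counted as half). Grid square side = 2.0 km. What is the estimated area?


effective squares = 3 + 20 * 0.5 = 13.0
area = 13.0 * 4.0 = 52.0 km^2

52.0 km^2


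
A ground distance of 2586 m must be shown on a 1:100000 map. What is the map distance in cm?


map_cm = 2586 * 100 / 100000 = 2.586 cm ≈ 2.59 cm

2.59 cm


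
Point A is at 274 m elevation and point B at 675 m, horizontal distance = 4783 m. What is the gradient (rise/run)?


gradient = (675 - 274) / 4783 = 401 / 4783 = 0.0838

0.0838


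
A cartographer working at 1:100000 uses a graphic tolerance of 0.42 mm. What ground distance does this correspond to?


ground = 0.42 mm * 100000 / 1000 = 42.0 m

42.0 m


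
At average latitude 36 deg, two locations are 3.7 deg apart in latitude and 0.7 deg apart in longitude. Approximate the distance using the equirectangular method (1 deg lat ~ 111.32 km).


dlat_km = 3.7 * 111.32 = 411.884
dlon_km = 0.7 * 111.32 * cos(36) ≈ 63.042
dist = sqrt(411.884^2 + 63.042^2) ≈ 416.7 km

416.7 km


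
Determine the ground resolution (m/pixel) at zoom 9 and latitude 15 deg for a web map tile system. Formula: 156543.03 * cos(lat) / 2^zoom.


res = 156543.03 * cos(15) / 2^9 = 156543.03 * 0.96592583 / 512 = 295.33 m/pixel

295.33 m/pixel


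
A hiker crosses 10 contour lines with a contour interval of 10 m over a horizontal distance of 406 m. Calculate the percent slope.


elevation change = 10 * 10 = 100 m
slope = 100 / 406 * 100 = 24.6%

24.6%


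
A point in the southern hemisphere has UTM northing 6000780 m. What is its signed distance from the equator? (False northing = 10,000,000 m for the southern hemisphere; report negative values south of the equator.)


For southern: actual = 6000780 - 10000000 = -3999220 m

-3999220 m


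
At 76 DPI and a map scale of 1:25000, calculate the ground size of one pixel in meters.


pixel_cm = 2.54 / 76 ≈ 0.033421 cm
ground = pixel_cm * 25000 / 100 = 2.54 * 25000 / (76 * 100) = 63500 / 7600 ≈ 8.36 m

8.36 m


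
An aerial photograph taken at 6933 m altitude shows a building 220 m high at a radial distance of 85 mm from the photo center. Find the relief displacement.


d = h * r / H = 220 * 85 / 6933 = 2.7 mm

2.7 mm


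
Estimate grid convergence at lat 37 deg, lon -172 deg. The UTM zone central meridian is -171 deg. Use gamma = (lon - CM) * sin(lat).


gamma = (-172 - -171) * sin(37) = -1 * 0.601815 = -0.602 degrees

-0.602 degrees


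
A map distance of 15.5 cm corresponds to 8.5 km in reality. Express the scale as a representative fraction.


ground = 8.5 km = 850000 cm; RF denominator = ground / map = 850000 / 15.5 ≈ 54839; RF = 1:54839

1:54839


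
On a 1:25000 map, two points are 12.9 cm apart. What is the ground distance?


ground = 12.9 cm * 25000 / 100 = 3225.0 m = 3.225 km

3.225 km


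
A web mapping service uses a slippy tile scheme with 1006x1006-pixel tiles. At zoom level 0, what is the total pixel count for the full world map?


tiles per axis = 2^0 = 1
total tiles = 1^2 = 1
pixels per axis = 1 * 1006 = 1006
total pixels = 1006^2 = 1012036

1012036 pixels


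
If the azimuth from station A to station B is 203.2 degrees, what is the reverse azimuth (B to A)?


back azimuth = (203.2 + 180) mod 360 = 23.2 degrees

23.2 degrees


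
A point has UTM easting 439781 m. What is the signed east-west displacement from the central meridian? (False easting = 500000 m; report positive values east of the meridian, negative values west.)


displacement = 439781 - 500000 = -60219 m

-60219 m
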